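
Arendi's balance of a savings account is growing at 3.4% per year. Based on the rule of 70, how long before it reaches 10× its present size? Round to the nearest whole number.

≈ 68 years

One doubling takes 70/3.4 = 20.59 years.
10× is log₂ 10 ≈ 3.32 doublings, so ≈ 3.32 × 20.59 = 68 years.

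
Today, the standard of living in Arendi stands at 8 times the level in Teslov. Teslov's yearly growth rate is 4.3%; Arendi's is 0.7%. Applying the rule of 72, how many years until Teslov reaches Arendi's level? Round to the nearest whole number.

Teslov gains on Arendi at 4.3% − 0.7% = 3.6 points a year.
At that relative rate the gap halves every 72/3.6 ≈ 20.00 years.
An 8 times gap closes after 3 halvings: 3 × 20.00 ≈ 60 years.

about 60 years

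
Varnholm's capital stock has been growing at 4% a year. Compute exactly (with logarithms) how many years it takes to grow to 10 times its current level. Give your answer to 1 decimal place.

58.7 years

t = ln(10) / ln(1 + 0.04) = 2.3026 / 0.039221 ≈ 58.71.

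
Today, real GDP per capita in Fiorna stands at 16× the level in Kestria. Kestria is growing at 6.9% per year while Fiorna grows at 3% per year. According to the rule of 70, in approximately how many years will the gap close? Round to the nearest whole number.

72 years

What matters is the difference: 3.9 pp.
Rule of 70 on the gap: the ratio halves every 70/3.9 ≈ 17.95 years.
A 16× gap closes after 4 halvings: 4 × 17.95 ≈ 72 years.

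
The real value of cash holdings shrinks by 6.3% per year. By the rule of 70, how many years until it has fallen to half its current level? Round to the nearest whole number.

≈ 11 years

The rule works in reverse for decay: 70/6.3 ≈ 11.11 years to halve.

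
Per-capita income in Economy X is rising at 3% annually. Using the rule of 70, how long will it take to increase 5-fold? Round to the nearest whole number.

At 3% it doubles every 70/3 ≈ 23.33 years.
5× is log₂ 5 ≈ 2.32 doublings, so ≈ 2.32 × 23.33 = 54 years.

approximately 54 years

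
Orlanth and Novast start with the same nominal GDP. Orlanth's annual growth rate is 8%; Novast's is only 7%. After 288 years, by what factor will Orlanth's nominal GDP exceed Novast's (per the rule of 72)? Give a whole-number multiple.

Rate gap = 8% − 7% = 1 point.
The ratio doubles every 72/1 ≈ 72.00 years.
288/72.00 ≈ 4.00 doublings → ratio ≈ 2^4.00 ≈ 16.

approximately 16 times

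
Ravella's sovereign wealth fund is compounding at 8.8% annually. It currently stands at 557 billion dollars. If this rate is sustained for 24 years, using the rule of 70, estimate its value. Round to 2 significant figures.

roughly 4500 billion dollars

Doubling time ≈ 70/8.8 = 7.95 years.
24 years is 24/7.95 ≈ 3.02 doublings, a factor of 2^3.02 ≈ 8.11.
557 × 8.11 ≈ 4500 billion dollars.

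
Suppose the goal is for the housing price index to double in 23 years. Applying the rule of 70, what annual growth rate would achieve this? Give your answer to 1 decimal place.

about 3.0%

70 / 23 ≈ 3.04, so about 3.0% annually.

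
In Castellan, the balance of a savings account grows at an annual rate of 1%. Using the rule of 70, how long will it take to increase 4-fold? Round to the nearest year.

Doubling time ≈ 70/1 = 70.00 years.
4× is 2 doublings, so 2 × 70.00 ≈ 140 years.

around 140 years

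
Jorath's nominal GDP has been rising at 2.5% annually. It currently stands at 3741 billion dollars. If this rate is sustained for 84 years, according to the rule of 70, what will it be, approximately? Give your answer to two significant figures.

about 30000 billion dollars

It doubles every 70/2.5 ≈ 28.00 years, so 84 years is 3.00 doublings.
2^3.00 ≈ 8.00; 3741 × 8.00 ≈ 30000 billion dollars.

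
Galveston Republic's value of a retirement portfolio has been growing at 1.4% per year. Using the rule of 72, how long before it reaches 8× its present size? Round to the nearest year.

154 years

One doubling takes 72/1.4 = 51.43 years.
8× is 3 doublings, so 3 × 51.43 ≈ 154 years.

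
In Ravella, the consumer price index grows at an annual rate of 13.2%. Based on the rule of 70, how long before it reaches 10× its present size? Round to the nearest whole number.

At 13.2% it doubles every 70/13.2 ≈ 5.30 years.
10× is log₂ 10 ≈ 3.32 doublings, so ≈ 3.32 × 5.30 = 18 years.

approximately 18 years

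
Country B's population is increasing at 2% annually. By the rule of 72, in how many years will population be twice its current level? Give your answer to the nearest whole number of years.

At 2%, doubling takes about 72/2 = 36.00 years.

approximately 36 years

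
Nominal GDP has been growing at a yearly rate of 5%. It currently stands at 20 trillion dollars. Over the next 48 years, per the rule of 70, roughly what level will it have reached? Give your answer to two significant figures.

It doubles every 70/5 ≈ 14.00 years, so 48 years is 3.43 doublings.
2^3.43 ≈ 10.78; 20 × 10.78 ≈ 220 trillion dollars.

roughly 220 trillion dollars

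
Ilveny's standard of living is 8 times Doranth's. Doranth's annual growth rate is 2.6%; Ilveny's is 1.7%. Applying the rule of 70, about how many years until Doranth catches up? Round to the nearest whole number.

The growth-rate gap is 2.6% − 1.7% = 0.9 percentage points.
So the ratio between them halves every 70/0.9 ≈ 77.78 years.
An 8 times gap closes after 3 halvings: 3 × 77.78 ≈ 233 years.

approximately 233 years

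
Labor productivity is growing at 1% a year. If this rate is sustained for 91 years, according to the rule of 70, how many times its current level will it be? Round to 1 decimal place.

around 2.5 times

Doubles every ≈ 70.00 years (70/1).
91 years is 1.30 doublings; 2^1.30 ≈ 2.5×.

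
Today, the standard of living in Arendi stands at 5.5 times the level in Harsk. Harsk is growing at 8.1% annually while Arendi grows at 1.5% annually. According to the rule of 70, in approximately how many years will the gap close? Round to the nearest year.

26 years

Harsk gains on Arendi at 8.1% − 1.5% = 6.6 points a year.
At that relative rate the gap halves every 70/6.6 ≈ 10.61 years.
A 5.5 times gap takes log₂(5.5) ≈ 2.46 halvings to close: 2.46 × 10.61 ≈ 26 years.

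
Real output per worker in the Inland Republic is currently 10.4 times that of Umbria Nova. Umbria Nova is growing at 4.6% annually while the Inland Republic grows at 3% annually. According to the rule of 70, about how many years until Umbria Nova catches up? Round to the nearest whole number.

approximately 148 years

Umbria Nova gains on the Inland Republic at 4.6% − 3% = 1.6 points a year.
At that relative rate the gap halves every 70/1.6 ≈ 43.75 years.
A 10.4 times gap takes log₂(10.4) ≈ 3.38 halvings to close: 3.38 × 43.75 ≈ 148 years.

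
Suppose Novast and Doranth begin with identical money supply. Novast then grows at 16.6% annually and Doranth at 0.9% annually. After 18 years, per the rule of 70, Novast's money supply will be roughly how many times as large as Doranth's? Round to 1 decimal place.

roughly 16.4 times

Rate gap = 16.6% − 0.9% = 15.7 points.
The ratio doubles every 70/15.7 ≈ 4.46 years.
18/4.46 ≈ 4.04 doublings → ratio ≈ 2^4.04 ≈ 16.4.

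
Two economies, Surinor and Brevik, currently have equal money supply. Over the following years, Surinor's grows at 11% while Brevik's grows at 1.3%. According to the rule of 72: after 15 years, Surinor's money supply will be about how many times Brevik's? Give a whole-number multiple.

Only the 9.7-point difference matters.
72/9.7 ≈ 7.42 years per doubling of the ratio; 15 years gives 2.02 doublings, so ≈ 4×.

about 4 times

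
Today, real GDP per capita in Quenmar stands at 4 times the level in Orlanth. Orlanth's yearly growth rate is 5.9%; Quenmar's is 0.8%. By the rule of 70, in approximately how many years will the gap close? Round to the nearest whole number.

Orlanth gains on Quenmar at 5.9% − 0.8% = 5.1 points a year.
At that relative rate the gap halves every 70/5.1 ≈ 13.73 years.
A 4 times gap closes after 2 halvings: 2 × 13.73 ≈ 27 years.

around 27 years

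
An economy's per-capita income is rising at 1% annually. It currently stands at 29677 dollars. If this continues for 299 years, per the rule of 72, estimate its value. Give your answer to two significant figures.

It doubles every 72/1 ≈ 72.00 years, so 299 years is 4.15 doublings.
2^4.15 ≈ 17.75; 29677 × 17.75 ≈ 530000 dollars.

≈ 530000 dollars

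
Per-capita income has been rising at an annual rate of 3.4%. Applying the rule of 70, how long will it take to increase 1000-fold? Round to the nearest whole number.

Doubling time ≈ 70/3.4 = 20.59 years.
1000× is log₂ 1000 ≈ 9.97 doublings, so ≈ 9.97 × 20.59 = 205 years.

about 205 years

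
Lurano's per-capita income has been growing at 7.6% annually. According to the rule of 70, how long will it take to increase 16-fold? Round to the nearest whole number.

≈ 37 years

One doubling takes 70/7.6 = 9.21 years.
16× is 4 doublings, so 4 × 9.21 ≈ 37 years.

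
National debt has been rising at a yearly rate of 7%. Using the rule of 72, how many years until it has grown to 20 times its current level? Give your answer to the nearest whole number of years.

Doubling time ≈ 72/7 = 10.29 years.
Reaching 20× takes log₂(20) ≈ 4.32 doublings.
4.32 × 10.29 ≈ 44 years.

around 44 years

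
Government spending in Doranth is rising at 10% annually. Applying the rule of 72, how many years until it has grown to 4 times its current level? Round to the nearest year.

One doubling takes 72/10 = 7.20 years.
4 = 2^2, so 2 doublings → 14 years.

≈ 14 years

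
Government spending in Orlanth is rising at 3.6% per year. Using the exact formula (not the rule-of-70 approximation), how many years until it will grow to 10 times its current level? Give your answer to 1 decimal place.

t = ln(10) / ln(1 + 0.036) = 2.3026 / 0.035367 ≈ 65.11.

65.1 years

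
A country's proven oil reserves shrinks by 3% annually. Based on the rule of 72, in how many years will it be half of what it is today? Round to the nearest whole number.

about 24 years

Falling at 3%, it halves about every 72/3 = 24.00 years.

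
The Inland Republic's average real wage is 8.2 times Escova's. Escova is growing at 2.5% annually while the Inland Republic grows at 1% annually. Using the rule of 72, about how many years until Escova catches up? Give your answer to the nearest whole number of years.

≈ 146 years

What matters is the difference: 1.5 pp.
Rule of 72 on the gap: the ratio halves every 72/1.5 ≈ 48.00 years.
An 8.2 times gap takes log₂(8.2) ≈ 3.04 halvings to close: 3.04 × 48.00 ≈ 146 years.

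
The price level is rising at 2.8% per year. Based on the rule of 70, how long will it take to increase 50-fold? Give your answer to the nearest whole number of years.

Doubling time ≈ 70/2.8 = 25.00 years.
50× is log₂ 50 ≈ 5.64 doublings, so ≈ 5.64 × 25.00 = 141 years.

141 years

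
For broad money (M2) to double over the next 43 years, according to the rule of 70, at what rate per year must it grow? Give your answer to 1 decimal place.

1.6%

70 / 43 ≈ 1.63, so about 1.6% per year.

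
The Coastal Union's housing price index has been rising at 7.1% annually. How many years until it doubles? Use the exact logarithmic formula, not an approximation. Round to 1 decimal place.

10.1 years

t = ln(2) / ln(1 + 0.071) = 0.6931 / 0.068593 ≈ 10.10.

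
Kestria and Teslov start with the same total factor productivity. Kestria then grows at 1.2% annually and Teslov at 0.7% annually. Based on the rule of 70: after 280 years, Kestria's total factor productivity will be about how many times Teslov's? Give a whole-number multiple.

4 times

Kestria pulls ahead at 0.5 pp per year, so the ratio doubles every 70/0.5 ≈ 140.00 years.
In 280 years that's 2.00 doublings: 2^2.00 ≈ 4.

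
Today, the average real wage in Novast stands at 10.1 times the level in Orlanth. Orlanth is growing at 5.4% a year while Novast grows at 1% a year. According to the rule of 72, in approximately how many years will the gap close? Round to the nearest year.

What matters is the difference: 4.4 pp.
Rule of 72 on the gap: the ratio halves every 72/4.4 ≈ 16.36 years.
A 10.1 times gap takes log₂(10.1) ≈ 3.34 halvings to close: 3.34 × 16.36 ≈ 55 years.

55 years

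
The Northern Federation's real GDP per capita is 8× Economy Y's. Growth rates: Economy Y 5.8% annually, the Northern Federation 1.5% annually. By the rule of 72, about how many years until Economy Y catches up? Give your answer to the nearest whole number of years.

What matters is the difference: 4.3 pp.
Rule of 72 on the gap: the ratio halves every 72/4.3 ≈ 16.74 years.
An 8× gap closes after 3 halvings: 3 × 16.74 ≈ 50 years.

around 50 years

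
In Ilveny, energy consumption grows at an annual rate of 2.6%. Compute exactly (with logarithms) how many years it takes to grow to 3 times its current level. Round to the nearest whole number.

t = ln(3) / ln(1 + 0.026) = 1.0986 / 0.025668 ≈ 42.80.
≈ 43 years.

43 years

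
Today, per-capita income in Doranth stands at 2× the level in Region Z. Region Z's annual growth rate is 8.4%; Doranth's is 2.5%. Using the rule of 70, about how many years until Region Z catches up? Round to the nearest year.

What matters is the difference: 5.9 pp.
Rule of 70 on the gap: the ratio halves every 70/5.9 ≈ 11.86 years.
A 2× gap closes after 1 halving: 1 × 11.86 ≈ 12 years.

approximately 12 years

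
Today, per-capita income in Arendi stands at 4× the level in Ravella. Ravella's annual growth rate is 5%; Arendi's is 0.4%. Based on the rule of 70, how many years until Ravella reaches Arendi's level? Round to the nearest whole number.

The growth-rate gap is 5% − 0.4% = 4.6 percentage points.
So the ratio between them halves every 70/4.6 ≈ 15.22 years.
A 4× gap closes after 2 halvings: 2 × 15.22 ≈ 30 years.

30 years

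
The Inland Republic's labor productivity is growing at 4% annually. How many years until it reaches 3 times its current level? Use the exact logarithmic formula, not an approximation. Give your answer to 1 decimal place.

28.0 years

t = ln(3) / ln(1 + 0.04) = 1.0986 / 0.039221 ≈ 28.01.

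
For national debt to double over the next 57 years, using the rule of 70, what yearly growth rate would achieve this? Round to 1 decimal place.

70 / 57 ≈ 1.23, so about 1.2% per year.

roughly 1.2%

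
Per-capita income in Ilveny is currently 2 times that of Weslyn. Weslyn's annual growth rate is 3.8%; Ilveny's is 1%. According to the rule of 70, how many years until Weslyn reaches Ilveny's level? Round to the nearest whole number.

around 25 years

The growth-rate gap is 3.8% − 1% = 2.8 percentage points.
So the ratio between them halves every 70/2.8 ≈ 25.00 years.
A 2 times gap closes after 1 halving: 1 × 25.00 ≈ 25 years.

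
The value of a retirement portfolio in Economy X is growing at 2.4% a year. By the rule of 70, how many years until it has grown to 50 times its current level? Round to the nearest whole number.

At 2.4% it doubles every 70/2.4 ≈ 29.17 years.
50× is log₂ 50 ≈ 5.64 doublings, so ≈ 5.64 × 29.17 = 165 years.

approximately 165 years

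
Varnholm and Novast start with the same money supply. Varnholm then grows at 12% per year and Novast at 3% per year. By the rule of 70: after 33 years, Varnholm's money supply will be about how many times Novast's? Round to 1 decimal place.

18.9 times

Varnholm pulls ahead at 9 pp per year, so the ratio doubles every 70/9 ≈ 7.78 years.
In 33 years that's 4.24 doublings: 2^4.24 ≈ 18.9.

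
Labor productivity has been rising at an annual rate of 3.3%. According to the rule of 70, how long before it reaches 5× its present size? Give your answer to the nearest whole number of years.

about 49 years

One doubling takes 70/3.3 = 21.21 years.
Reaching 5× takes log₂(5) ≈ 2.32 doublings.
2.32 × 21.21 ≈ 49 years.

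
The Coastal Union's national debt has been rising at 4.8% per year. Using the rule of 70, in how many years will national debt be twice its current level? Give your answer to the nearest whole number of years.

≈ 15 years

Doubling time ≈ 70 / 4.8 = 14.58 years.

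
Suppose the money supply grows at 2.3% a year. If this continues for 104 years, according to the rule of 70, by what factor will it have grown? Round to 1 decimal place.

Doubles every ≈ 30.43 years (70/2.3).
104 years is 3.42 doublings; 2^3.42 ≈ 10.7×.

about 10.7 times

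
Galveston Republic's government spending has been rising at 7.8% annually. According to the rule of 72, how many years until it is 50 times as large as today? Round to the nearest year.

At 7.8% it doubles every 72/7.8 ≈ 9.23 years.
Reaching 50× takes log₂(50) ≈ 5.64 doublings.
5.64 × 9.23 ≈ 52 years.

approximately 52 years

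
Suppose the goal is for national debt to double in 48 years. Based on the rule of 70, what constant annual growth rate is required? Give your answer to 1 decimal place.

around 1.5%

70 / 48 ≈ 1.46, so about 1.5% annually.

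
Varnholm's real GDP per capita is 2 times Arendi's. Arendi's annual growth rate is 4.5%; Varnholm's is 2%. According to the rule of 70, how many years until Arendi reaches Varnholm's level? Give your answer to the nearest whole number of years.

The growth-rate gap is 4.5% − 2% = 2.5 percentage points.
So the ratio between them halves every 70/2.5 ≈ 28.00 years.
A 2 times gap closes after 1 halving: 1 × 28.00 ≈ 28 years.

28 years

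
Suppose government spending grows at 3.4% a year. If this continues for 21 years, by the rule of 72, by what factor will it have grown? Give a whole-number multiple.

At 3.4% one doubling takes ≈ 21.18 years; 21 years is 1 of them, so ×2.

2 times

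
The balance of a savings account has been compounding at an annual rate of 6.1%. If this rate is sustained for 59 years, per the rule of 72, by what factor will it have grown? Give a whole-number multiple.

≈ 32 times

At 6.1% one doubling takes ≈ 11.80 years; 59 years is 5 of them, so ×32.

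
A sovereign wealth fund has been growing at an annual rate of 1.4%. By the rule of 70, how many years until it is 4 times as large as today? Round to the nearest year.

One doubling takes 70/1.4 = 50.00 years.
4 = 2^2, so 2 doublings → 100 years.

roughly 100 years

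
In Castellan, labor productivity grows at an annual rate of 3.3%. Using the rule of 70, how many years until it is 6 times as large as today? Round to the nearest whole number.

One doubling takes 70/3.3 = 21.21 years.
6× is log₂ 6 ≈ 2.58 doublings, so ≈ 2.58 × 21.21 = 55 years.

approximately 55 years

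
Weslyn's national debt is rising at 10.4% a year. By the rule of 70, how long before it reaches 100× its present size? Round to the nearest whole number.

Doubling time ≈ 70/10.4 = 6.73 years.
Reaching 100× takes log₂(100) ≈ 6.64 doublings.
6.64 × 6.73 ≈ 45 years.

≈ 45 years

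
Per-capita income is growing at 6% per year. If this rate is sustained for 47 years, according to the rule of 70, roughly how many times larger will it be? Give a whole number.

At 6% one doubling takes ≈ 11.67 years; 47 years is 4 of them, so ×16.

around 16 times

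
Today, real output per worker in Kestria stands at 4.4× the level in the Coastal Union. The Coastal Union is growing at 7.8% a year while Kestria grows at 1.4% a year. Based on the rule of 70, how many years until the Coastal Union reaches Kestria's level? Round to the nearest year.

The growth-rate gap is 7.8% − 1.4% = 6.4 percentage points.
So the ratio between them halves every 70/6.4 ≈ 10.94 years.
A 4.4× gap takes log₂(4.4) ≈ 2.14 halvings to close: 2.14 × 10.94 ≈ 23 years.

roughly 23 years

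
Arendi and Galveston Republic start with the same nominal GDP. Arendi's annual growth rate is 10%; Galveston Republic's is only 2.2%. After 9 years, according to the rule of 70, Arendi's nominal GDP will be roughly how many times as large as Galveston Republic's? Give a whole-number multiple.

2 times

Rate gap = 10% − 2.2% = 7.8 points.
The ratio doubles every 70/7.8 ≈ 8.97 years.
9/8.97 ≈ 1.00 doublings → ratio ≈ 2^1.00 ≈ 2.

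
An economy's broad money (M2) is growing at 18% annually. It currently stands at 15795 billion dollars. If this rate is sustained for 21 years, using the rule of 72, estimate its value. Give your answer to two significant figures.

approximately 600000 billion dollars

Doubling time ≈ 72/18 = 4.00 years.
21 years is 21/4.00 ≈ 5.25 doublings, a factor of 2^5.25 ≈ 38.05.
15795 × 38.05 ≈ 600000 billion dollars.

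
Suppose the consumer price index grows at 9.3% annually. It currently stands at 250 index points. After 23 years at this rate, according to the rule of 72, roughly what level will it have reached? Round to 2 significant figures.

It doubles every 72/9.3 ≈ 7.74 years, so 23 years is 2.97 doublings.
2^2.97 ≈ 7.84; 250 × 7.84 ≈ 2000 index points.

2000 index points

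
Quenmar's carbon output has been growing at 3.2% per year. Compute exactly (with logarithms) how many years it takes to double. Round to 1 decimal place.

t = ln(2) / ln(1 + 0.032) = 0.6931 / 0.031499 ≈ 22.00.

22.0 years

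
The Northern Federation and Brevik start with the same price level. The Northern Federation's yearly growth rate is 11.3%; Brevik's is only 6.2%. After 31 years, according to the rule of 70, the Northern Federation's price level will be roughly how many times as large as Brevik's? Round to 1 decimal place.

roughly 4.8 times

Only the 5.1-point difference matters.
70/5.1 ≈ 13.73 years per doubling of the ratio; 31 years gives 2.26 doublings, so ≈ 4.8×.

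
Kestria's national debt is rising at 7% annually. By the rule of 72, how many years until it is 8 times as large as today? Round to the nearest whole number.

One doubling takes 72/7 = 10.29 years.
Getting to 8× needs 3 doublings: 3 × 10.29 ≈ 31 years.

31 years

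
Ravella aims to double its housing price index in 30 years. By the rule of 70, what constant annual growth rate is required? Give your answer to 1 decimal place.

approximately 2.3% a year

70 / 30 ≈ 2.33, so about 2.3% a year.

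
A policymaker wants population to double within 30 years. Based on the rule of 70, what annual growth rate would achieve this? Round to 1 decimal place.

70 / 30 ≈ 2.33, so about 2.3% annually.

about 2.3%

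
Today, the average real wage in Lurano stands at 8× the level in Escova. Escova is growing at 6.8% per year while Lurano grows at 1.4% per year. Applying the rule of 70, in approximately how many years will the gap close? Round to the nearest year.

The growth-rate gap is 6.8% − 1.4% = 5.4 percentage points.
So the ratio between them halves every 70/5.4 ≈ 12.96 years.
An 8× gap closes after 3 halvings: 3 × 12.96 ≈ 39 years.

approximately 39 years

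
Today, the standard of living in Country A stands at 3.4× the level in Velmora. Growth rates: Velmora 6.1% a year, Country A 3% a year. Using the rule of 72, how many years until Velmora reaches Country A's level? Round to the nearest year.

about 41 years

The growth-rate gap is 6.1% − 3% = 3.1 percentage points.
So the ratio between them halves every 72/3.1 ≈ 23.23 years.
A 3.4× gap takes log₂(3.4) ≈ 1.77 halvings to close: 1.77 × 23.23 ≈ 41 years.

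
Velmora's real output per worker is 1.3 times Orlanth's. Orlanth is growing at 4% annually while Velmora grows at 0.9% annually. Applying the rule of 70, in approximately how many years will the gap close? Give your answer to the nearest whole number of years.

9 years

The growth-rate gap is 4% − 0.9% = 3.1 percentage points.
So the ratio between them halves every 70/3.1 ≈ 22.58 years.
A 1.3 times gap takes log₂(1.3) ≈ 0.38 halvings to close: 0.38 × 22.58 ≈ 9 years.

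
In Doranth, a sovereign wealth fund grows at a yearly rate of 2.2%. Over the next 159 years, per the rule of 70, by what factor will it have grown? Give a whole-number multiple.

roughly 32 times

Doubling time ≈ 70/2.2 = 31.82 years.
159/31.82 ≈ 5 doublings, so about 2^5 = 32×.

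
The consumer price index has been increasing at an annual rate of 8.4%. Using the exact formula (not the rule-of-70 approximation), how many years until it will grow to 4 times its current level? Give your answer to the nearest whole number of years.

t = ln(4) / ln(1 + 0.084) = 1.3863 / 0.080658 ≈ 17.19.
≈ 17 years.

17 years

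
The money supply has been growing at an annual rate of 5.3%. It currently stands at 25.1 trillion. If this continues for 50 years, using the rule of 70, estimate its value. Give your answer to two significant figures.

350 trillion

Doubling time ≈ 70/5.3 = 13.21 years.
50 years is 50/13.21 ≈ 3.79 doublings, a factor of 2^3.79 ≈ 13.83.
25.1 × 13.83 ≈ 350 trillion.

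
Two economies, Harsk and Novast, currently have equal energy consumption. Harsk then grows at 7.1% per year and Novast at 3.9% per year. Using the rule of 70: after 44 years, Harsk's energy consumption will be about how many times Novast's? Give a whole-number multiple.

around 4 times

Harsk pulls ahead at 3.2 pp per year, so the ratio doubles every 70/3.2 ≈ 21.88 years.
In 44 years that's 2.01 doublings: 2^2.01 ≈ 4.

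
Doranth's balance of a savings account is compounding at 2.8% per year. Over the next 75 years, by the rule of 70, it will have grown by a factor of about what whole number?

At 2.8% one doubling takes ≈ 25.00 years; 75 years is 3 of them, so ×8.

roughly 8 times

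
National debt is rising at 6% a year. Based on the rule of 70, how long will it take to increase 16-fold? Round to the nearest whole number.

At 6% it doubles every 70/6 ≈ 11.67 years.
Getting to 16× needs 4 doublings: 4 × 11.67 ≈ 47 years.

approximately 47 years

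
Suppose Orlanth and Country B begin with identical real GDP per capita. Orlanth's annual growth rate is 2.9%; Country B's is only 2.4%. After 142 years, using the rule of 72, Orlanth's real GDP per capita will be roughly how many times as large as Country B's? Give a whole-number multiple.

Rate gap = 2.9% − 2.4% = 0.5 points.
The ratio doubles every 72/0.5 ≈ 144.00 years.
142/144.00 ≈ 0.99 doublings → ratio ≈ 2^0.99 ≈ 2.

around 2 times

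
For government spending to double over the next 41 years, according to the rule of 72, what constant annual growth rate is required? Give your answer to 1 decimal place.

72 / 41 ≈ 1.76, so about 1.8% a year.

1.8%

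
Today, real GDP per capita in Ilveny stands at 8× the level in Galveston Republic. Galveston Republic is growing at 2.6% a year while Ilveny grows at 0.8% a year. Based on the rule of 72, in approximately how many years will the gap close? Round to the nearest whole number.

approximately 120 years

Galveston Republic gains on Ilveny at 2.6% − 0.8% = 1.8 points a year.
At that relative rate the gap halves every 72/1.8 ≈ 40.00 years.
An 8× gap closes after 3 halvings: 3 × 40.00 ≈ 120 years.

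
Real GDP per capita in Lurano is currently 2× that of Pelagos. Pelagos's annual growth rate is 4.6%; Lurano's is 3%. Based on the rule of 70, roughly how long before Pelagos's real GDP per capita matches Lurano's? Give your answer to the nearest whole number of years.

approximately 44 years

Pelagos gains on Lurano at 4.6% − 3% = 1.6 points a year.
At that relative rate the gap halves every 70/1.6 ≈ 43.75 years.
A 2× gap closes after 1 halving: 1 × 43.75 ≈ 44 years.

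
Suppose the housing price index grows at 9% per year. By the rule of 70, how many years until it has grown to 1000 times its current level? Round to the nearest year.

At 9% it doubles every 70/9 ≈ 7.78 years.
Reaching 1000× takes log₂(1000) ≈ 9.97 doublings.
9.97 × 7.78 ≈ 78 years.

about 78 years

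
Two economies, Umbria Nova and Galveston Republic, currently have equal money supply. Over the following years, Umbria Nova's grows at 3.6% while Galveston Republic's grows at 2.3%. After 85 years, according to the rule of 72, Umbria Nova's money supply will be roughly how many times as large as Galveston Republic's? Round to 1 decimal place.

Only the 1.3-point difference matters.
72/1.3 ≈ 55.38 years per doubling of the ratio; 85 years gives 1.53 doublings, so ≈ 2.9×.

around 2.9 times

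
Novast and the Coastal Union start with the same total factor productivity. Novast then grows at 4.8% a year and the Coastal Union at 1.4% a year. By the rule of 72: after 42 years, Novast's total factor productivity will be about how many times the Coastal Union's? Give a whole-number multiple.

approximately 4 times

Only the 3.4-point difference matters.
72/3.4 ≈ 21.18 years per doubling of the ratio; 42 years gives 1.98 doublings, so ≈ 4×.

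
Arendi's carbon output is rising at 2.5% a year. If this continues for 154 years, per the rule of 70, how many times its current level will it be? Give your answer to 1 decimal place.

45.3 times

Doubling time ≈ 70/2.5 = 28.00 years.
154 years / 28.00 ≈ 5.50 doublings → factor 2^5.50 ≈ 45.3.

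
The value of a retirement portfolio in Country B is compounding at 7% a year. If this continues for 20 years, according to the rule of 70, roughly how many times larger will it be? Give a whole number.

roughly 4 times

Doubling time ≈ 70/7 = 10.00 years.
20/10.00 ≈ 2 doublings, so about 2^2 = 4×.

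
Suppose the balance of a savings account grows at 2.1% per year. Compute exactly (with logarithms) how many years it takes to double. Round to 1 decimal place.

t = ln(2) / ln(1 + 0.021) = 0.6931 / 0.020783 ≈ 33.35.

33.4 years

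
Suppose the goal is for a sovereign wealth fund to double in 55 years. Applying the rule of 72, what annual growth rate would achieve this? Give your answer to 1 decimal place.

72 / 55 ≈ 1.31, so about 1.3% annually.

approximately 1.3% annually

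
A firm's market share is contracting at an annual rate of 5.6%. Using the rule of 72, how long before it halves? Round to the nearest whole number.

approximately 13 years

The rule works in reverse for decay: 72/5.6 ≈ 12.86 years to halve.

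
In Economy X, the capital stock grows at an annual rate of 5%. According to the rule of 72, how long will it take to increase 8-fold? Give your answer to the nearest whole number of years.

At 5% it doubles every 72/5 ≈ 14.40 years.
Getting to 8× needs 3 doublings: 3 × 14.40 ≈ 43 years.

≈ 43 years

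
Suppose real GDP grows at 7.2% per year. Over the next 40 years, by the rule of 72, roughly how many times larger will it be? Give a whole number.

72/7.2 ≈ 10.00 years per doubling.
40 years fits 4 doublings: 2^4 = 16.

approximately 16 times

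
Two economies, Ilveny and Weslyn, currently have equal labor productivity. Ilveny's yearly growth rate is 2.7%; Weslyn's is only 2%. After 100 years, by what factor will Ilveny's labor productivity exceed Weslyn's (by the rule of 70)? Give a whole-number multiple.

Ilveny pulls ahead at 0.7 pp per year, so the ratio doubles every 70/0.7 ≈ 100.00 years.
In 100 years that's 1.00 doublings: 2^1.00 ≈ 2.

≈ 2 times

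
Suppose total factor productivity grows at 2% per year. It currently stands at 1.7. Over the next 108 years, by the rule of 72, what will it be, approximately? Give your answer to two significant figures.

≈ 14

It doubles every 72/2 ≈ 36.00 years, so 108 years is 3.00 doublings.
2^3.00 ≈ 8.00; 1.7 × 8.00 ≈ 14.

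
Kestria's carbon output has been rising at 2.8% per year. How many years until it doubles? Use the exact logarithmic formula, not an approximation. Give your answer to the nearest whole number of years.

25 years

t = ln(2) / ln(1 + 0.028) = 0.6931 / 0.027615 ≈ 25.10.
≈ 25 years.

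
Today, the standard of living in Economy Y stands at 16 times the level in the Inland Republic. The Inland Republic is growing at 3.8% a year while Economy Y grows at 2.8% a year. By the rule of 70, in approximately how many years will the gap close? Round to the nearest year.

the Inland Republic gains on Economy Y at 3.8% − 2.8% = 1 point a year.
At that relative rate the gap halves every 70/1 ≈ 70.00 years.
A 16 times gap closes after 4 halvings: 4 × 70.00 ≈ 280 years.

≈ 280 years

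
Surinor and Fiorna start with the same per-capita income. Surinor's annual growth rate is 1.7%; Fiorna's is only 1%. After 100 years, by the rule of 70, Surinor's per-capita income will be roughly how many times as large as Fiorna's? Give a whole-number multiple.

about 2 times

Only the 0.7-point difference matters.
70/0.7 ≈ 100.00 years per doubling of the ratio; 100 years gives 1.00 doublings, so ≈ 2×.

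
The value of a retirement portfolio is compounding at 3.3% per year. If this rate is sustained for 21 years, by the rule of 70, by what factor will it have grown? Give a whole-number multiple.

70/3.3 ≈ 21.21 years per doubling.
21 years fits 1 doubling: 2^1 = 2.

around 2 times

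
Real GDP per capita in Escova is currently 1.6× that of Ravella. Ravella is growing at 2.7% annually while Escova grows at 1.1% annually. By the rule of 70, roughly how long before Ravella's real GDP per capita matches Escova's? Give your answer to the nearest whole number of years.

What matters is the difference: 1.6 pp.
Rule of 70 on the gap: the ratio halves every 70/1.6 ≈ 43.75 years.
A 1.6× gap takes log₂(1.6) ≈ 0.68 halvings to close: 0.68 × 43.75 ≈ 30 years.

≈ 30 years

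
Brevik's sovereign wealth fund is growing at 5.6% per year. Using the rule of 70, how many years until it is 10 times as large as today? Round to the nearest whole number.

roughly 42 years

One doubling takes 70/5.6 = 12.50 years.
10× is log₂ 10 ≈ 3.32 doublings, so ≈ 3.32 × 12.50 = 42 years.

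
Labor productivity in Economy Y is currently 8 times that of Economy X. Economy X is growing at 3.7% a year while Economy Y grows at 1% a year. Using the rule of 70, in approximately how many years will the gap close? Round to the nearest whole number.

about 78 years

The growth-rate gap is 3.7% − 1% = 2.7 percentage points.
So the ratio between them halves every 70/2.7 ≈ 25.93 years.
An 8 times gap closes after 3 halvings: 3 × 25.93 ≈ 78 years.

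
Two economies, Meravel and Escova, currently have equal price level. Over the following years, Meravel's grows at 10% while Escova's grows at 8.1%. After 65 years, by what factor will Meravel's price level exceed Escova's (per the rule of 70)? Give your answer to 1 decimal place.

Only the 1.9-point difference matters.
70/1.9 ≈ 36.84 years per doubling of the ratio; 65 years gives 1.76 doublings, so ≈ 3.4×.

roughly 3.4 times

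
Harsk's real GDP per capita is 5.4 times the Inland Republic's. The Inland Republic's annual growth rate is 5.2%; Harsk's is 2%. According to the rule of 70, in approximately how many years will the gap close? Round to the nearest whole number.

about 53 years

the Inland Republic gains on Harsk at 5.2% − 2% = 3.2 points a year.
At that relative rate the gap halves every 70/3.2 ≈ 21.88 years.
A 5.4 times gap takes log₂(5.4) ≈ 2.43 halvings to close: 2.43 × 21.88 ≈ 53 years.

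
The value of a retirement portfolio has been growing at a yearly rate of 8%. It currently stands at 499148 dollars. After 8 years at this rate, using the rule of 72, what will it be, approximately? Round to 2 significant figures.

about 920000 dollars

Doubling time ≈ 72/8 = 9.00 years.
8 years is 8/9.00 ≈ 0.89 doublings, a factor of 2^0.89 ≈ 1.85.
499148 × 1.85 ≈ 920000 dollars.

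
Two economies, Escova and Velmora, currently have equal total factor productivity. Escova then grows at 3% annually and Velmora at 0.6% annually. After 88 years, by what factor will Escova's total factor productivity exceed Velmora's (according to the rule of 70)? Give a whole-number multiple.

about 8 times

Rate gap = 3% − 0.6% = 2.4 points.
The ratio doubles every 70/2.4 ≈ 29.17 years.
88/29.17 ≈ 3.02 doublings → ratio ≈ 2^3.02 ≈ 8.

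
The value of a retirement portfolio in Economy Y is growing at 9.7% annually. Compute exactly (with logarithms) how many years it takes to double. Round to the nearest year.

7 years

t = ln(2) / ln(1 + 0.097) = 0.6931 / 0.092579 ≈ 7.49.
≈ 7 years.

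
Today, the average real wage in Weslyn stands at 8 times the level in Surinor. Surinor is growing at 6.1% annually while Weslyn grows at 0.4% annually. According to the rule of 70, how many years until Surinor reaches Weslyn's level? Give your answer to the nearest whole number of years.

The growth-rate gap is 6.1% − 0.4% = 5.7 percentage points.
So the ratio between them halves every 70/5.7 ≈ 12.28 years.
An 8 times gap closes after 3 halvings: 3 × 12.28 ≈ 37 years.

around 37 years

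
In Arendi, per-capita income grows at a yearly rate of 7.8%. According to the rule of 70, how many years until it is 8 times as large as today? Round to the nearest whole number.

Doubling time ≈ 70/7.8 = 8.97 years.
Getting to 8× needs 3 doublings: 3 × 8.97 ≈ 27 years.

around 27 years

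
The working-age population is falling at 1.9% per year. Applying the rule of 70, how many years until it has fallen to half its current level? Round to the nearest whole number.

around 37 years

Halving time ≈ 70 / 1.9 = 36.84 → 37 years.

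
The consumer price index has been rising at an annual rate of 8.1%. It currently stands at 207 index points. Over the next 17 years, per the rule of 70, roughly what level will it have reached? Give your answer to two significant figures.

Doubling time ≈ 70/8.1 = 8.64 years.
17 years is 17/8.64 ≈ 1.97 doublings, a factor of 2^1.97 ≈ 3.92.
207 × 3.92 ≈ 810 index points.

roughly 810 index points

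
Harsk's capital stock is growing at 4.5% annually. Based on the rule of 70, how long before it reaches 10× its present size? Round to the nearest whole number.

52 years

One doubling takes 70/4.5 = 15.56 years.
10× is log₂ 10 ≈ 3.32 doublings, so ≈ 3.32 × 15.56 = 52 years.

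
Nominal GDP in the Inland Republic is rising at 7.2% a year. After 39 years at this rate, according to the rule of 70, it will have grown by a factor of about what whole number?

approximately 16 times

Doubling time ≈ 70/7.2 = 9.72 years.
39/9.72 ≈ 4 doublings, so about 2^4 = 16×.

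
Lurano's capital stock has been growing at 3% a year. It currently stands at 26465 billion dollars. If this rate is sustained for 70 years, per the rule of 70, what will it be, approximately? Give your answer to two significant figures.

Doubling time ≈ 70/3 = 23.33 years.
70 years is 70/23.33 ≈ 3.00 doublings, a factor of 2^3.00 ≈ 8.00.
26465 × 8.00 ≈ 210000 billion dollars.

≈ 210000 billion dollars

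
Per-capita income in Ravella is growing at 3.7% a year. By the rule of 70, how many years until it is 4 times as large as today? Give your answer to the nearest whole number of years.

Doubling time ≈ 70/3.7 = 18.92 years.
Getting to 4× needs 2 doublings: 2 × 18.92 ≈ 38 years.

roughly 38 years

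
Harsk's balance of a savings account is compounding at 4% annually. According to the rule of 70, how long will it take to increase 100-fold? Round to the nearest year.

One doubling takes 70/4 = 17.50 years.
Reaching 100× takes log₂(100) ≈ 6.64 doublings.
6.64 × 17.50 ≈ 116 years.

about 116 years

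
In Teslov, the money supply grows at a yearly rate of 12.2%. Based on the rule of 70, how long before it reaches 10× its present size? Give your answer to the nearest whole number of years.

19 years

Doubling time ≈ 70/12.2 = 5.74 years.
10× is log₂ 10 ≈ 3.32 doublings, so ≈ 3.32 × 5.74 = 19 years.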